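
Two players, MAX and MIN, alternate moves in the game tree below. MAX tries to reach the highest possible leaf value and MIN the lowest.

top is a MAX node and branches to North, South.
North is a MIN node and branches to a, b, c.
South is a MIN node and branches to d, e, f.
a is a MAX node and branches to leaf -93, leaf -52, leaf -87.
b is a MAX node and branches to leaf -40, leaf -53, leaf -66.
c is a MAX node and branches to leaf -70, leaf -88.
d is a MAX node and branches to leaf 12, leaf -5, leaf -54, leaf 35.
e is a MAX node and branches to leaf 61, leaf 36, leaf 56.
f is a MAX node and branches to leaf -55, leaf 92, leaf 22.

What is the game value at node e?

e (MAX): max(61, 36, 56) = 61

61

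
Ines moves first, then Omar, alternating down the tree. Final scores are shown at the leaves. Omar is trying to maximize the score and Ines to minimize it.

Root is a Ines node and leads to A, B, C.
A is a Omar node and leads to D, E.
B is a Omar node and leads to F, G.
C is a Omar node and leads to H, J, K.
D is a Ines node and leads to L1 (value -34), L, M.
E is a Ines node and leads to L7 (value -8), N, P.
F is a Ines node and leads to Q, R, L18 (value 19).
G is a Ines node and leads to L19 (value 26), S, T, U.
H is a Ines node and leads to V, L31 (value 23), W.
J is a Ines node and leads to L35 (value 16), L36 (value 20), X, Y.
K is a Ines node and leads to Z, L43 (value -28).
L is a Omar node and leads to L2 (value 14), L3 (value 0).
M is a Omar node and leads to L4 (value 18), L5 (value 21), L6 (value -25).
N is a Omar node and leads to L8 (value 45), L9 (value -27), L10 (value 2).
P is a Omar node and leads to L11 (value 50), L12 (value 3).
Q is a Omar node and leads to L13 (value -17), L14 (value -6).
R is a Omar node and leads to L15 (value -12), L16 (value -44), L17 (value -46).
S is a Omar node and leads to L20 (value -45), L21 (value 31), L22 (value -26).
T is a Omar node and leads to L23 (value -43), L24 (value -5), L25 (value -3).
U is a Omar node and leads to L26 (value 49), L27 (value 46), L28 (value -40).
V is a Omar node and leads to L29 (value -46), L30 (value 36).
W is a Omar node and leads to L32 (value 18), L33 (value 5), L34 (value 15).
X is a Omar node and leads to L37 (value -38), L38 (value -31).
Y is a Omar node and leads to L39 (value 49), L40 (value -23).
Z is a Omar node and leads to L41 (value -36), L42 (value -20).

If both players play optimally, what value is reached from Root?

L (Omar): max(14, 0) = 14
M (Omar): max(18, 21, -25) = 21
D (Ines): min(-34, 14, 21) = -34
N (Omar): max(45, -27, 2) = 45
P (Omar): max(50, 3) = 50
E (Ines): min(-8, 45, 50) = -8
A (Omar): max(-34, -8) = -8
Q (Omar): max(-17, -6) = -6
R (Omar): max(-12, -44, -46) = -12
F (Ines): min(-6, -12, 19) = -12
S (Omar): max(-45, 31, -26) = 31
T (Omar): max(-43, -5, -3) = -3
U (Omar): max(49, 46, -40) = 49
G (Ines): min(26, 31, -3, 49) = -3
B (Omar): max(-12, -3) = -3
V (Omar): max(-46, 36) = 36
W (Omar): max(18, 5, 15) = 18
H (Ines): min(36, 23, 18) = 18
X (Omar): max(-38, -31) = -31
Y (Omar): max(49, -23) = 49
J (Ines): min(16, 20, -31, 49) = -31
Z (Omar): max(-36, -20) = -20
K (Ines): min(-20, -28) = -28
C (Omar): max(18, -31, -28) = 18
Root (Ines): min(-8, -3, 18) = -8

-8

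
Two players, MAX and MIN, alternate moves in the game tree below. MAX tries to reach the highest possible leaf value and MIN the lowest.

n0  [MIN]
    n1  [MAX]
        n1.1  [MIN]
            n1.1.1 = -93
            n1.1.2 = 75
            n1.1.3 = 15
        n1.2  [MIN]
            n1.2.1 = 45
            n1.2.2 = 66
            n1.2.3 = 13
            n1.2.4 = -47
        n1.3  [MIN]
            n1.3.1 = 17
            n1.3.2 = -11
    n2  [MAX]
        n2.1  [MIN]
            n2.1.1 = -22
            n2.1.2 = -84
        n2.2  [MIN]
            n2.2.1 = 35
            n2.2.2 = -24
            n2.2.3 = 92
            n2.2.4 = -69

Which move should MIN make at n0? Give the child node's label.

n1.1 (MIN): min(-93, 75, 15) = -93
n1.2 (MIN): min(45, 66, 13, -47) = -47
n1.3 (MIN): min(17, -11) = -11
n1 (MAX): max(-93, -47, -11) = -11
n2.1 (MIN): min(-22, -84) = -84
n2.2 (MIN): min(35, -24, 92, -69) = -69
n2 (MAX): max(-84, -69) = -69
n0 (MIN): min(-11, -69) = -69
MIN at n0 wants the lowest of {n1=-11, n2=-69}, so chooses n2.

n2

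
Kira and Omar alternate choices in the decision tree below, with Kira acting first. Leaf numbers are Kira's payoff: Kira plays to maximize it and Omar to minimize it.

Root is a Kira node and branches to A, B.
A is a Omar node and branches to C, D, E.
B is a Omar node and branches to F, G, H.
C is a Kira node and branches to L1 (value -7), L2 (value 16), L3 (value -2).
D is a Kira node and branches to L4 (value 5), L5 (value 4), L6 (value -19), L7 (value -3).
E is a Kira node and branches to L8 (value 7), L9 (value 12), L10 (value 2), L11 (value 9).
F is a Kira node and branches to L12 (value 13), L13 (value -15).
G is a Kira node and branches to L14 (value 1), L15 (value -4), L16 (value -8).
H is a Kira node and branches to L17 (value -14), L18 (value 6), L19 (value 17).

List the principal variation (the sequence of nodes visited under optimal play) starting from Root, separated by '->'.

Root -> A -> D -> L4

C (Kira): max(-7, 16, -2) = 16
D (Kira): max(5, 4, -19, -3) = 5
E (Kira): max(7, 12, 2, 9) = 12
A (Omar): min(16, 5, 12) = 5
F (Kira): max(13, -15) = 13
G (Kira): max(1, -4, -8) = 1
H (Kira): max(-14, 6, 17) = 17
B (Omar): min(13, 1, 17) = 1
Root (Kira): max(5, 1) = 5
At Root, Kira picks A (highest: 5).
At A, Omar picks D (lowest: 5).
At D, Kira picks L4 (highest: 5).
Terminal value 5.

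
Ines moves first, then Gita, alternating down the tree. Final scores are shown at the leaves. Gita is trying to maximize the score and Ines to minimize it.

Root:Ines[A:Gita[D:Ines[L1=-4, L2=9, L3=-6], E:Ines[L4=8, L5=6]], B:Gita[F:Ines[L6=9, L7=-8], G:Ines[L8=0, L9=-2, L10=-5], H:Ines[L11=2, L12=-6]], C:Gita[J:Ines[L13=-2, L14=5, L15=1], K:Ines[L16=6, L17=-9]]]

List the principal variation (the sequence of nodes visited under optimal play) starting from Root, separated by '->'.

D (Ines): min(-4, 9, -6) = -6
E (Ines): min(8, 6) = 6
A (Gita): max(-6, 6) = 6
F (Ines): min(9, -8) = -8
G (Ines): min(0, -2, -5) = -5
H (Ines): min(2, -6) = -6
B (Gita): max(-8, -5, -6) = -5
J (Ines): min(-2, 5, 1) = -2
K (Ines): min(6, -9) = -9
C (Gita): max(-2, -9) = -2
Root (Ines): min(6, -5, -2) = -5
At Root, Ines picks B (lowest: -5).
At B, Gita picks G (highest: -5).
At G, Ines picks L10 (lowest: -5).
Terminal value -5.

Root -> B -> G -> L10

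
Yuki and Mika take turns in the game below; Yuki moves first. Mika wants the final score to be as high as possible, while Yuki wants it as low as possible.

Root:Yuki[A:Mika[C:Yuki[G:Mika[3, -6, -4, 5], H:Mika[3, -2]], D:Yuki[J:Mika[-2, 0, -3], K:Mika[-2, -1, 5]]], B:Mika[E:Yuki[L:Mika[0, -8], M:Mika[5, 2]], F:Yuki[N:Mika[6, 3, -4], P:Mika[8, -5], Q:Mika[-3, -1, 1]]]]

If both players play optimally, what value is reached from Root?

G (Mika): max(3, -6, -4, 5) = 5
H (Mika): max(3, -2) = 3
C (Yuki): min(5, 3) = 3
J (Mika): max(-2, 0, -3) = 0
K (Mika): max(-2, -1, 5) = 5
D (Yuki): min(0, 5) = 0
A (Mika): max(3, 0) = 3
L (Mika): max(0, -8) = 0
M (Mika): max(5, 2) = 5
E (Yuki): min(0, 5) = 0
N (Mika): max(6, 3, -4) = 6
P (Mika): max(8, -5) = 8
Q (Mika): max(-3, -1, 1) = 1
F (Yuki): min(6, 8, 1) = 1
B (Mika): max(0, 1) = 1
Root (Yuki): min(3, 1) = 1

1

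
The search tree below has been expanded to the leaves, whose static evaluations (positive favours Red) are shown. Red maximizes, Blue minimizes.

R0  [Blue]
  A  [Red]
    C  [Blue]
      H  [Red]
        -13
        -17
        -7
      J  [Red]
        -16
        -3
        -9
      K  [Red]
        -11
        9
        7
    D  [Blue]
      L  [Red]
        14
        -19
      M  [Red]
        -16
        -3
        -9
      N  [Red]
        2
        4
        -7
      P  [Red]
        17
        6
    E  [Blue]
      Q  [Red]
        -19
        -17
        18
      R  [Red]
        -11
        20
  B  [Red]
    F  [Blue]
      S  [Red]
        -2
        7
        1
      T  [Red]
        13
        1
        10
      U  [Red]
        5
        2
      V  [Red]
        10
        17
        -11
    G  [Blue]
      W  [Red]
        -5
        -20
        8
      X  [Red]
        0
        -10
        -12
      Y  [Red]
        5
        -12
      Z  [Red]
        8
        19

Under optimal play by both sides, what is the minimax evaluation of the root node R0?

5

H (Red): max(-13, -17, -7) = -7
J (Red): max(-16, -3, -9) = -3
K (Red): max(-11, 9, 7) = 9
C (Blue): min(-7, -3, 9) = -7
L (Red): max(14, -19) = 14
M (Red): max(-16, -3, -9) = -3
N (Red): max(2, 4, -7) = 4
P (Red): max(17, 6) = 17
D (Blue): min(14, -3, 4, 17) = -3
Q (Red): max(-19, -17, 18) = 18
R (Red): max(-11, 20) = 20
E (Blue): min(18, 20) = 18
A (Red): max(-7, -3, 18) = 18
S (Red): max(-2, 7, 1) = 7
T (Red): max(13, 1, 10) = 13
U (Red): max(5, 2) = 5
V (Red): max(10, 17, -11) = 17
F (Blue): min(7, 13, 5, 17) = 5
W (Red): max(-5, -20, 8) = 8
X (Red): max(0, -10, -12) = 0
Y (Red): max(5, -12) = 5
Z (Red): max(8, 19) = 19
G (Blue): min(8, 0, 5, 19) = 0
B (Red): max(5, 0) = 5
R0 (Blue): min(18, 5) = 5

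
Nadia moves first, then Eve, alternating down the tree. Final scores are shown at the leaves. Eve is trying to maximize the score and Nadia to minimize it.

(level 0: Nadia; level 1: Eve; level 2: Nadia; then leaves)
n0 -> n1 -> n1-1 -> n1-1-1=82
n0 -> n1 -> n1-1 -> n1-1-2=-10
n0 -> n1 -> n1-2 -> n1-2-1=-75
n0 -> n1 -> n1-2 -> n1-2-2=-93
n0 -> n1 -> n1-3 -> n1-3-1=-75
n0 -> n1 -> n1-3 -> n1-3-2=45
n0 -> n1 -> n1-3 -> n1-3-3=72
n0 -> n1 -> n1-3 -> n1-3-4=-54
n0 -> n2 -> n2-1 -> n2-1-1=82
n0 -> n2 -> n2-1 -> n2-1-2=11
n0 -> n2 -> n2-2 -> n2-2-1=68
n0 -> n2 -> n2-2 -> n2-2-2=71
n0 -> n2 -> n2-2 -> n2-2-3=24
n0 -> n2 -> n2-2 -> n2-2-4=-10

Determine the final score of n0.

-10

n1-1 (Nadia): min(82, -10) = -10
n1-2 (Nadia): min(-75, -93) = -93
n1-3 (Nadia): min(-75, 45, 72, -54) = -75
n1 (Eve): max(-10, -93, -75) = -10
n2-1 (Nadia): min(82, 11) = 11
n2-2 (Nadia): min(68, 71, 24, -10) = -10
n2 (Eve): max(11, -10) = 11
n0 (Nadia): min(-10, 11) = -10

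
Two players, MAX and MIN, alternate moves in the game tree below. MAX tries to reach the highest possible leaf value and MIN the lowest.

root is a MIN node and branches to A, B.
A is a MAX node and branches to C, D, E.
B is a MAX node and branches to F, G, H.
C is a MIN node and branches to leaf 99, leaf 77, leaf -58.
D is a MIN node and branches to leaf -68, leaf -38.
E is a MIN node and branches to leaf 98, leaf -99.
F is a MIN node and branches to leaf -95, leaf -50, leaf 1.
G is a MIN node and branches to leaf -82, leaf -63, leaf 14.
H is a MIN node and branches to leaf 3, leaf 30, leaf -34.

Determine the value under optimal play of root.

-58

C (MIN): min(99, 77, -58) = -58
D (MIN): min(-68, -38) = -68
E (MIN): min(98, -99) = -99
A (MAX): max(-58, -68, -99) = -58
F (MIN): min(-95, -50, 1) = -95
G (MIN): min(-82, -63, 14) = -82
H (MIN): min(3, 30, -34) = -34
B (MAX): max(-95, -82, -34) = -34
root (MIN): min(-58, -34) = -58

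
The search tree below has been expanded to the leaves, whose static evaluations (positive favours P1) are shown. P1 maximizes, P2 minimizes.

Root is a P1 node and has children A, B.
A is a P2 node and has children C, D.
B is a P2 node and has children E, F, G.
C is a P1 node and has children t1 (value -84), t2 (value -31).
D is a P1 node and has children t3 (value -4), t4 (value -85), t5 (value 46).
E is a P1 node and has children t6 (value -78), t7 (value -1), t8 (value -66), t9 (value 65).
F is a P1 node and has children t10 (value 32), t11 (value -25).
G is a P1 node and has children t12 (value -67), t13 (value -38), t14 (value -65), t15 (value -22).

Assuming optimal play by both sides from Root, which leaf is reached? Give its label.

t15

C (P1): max(-84, -31) = -31
D (P1): max(-4, -85, 46) = 46
A (P2): min(-31, 46) = -31
E (P1): max(-78, -1, -66, 65) = 65
F (P1): max(32, -25) = 32
G (P1): max(-67, -38, -65, -22) = -22
B (P2): min(65, 32, -22) = -22
Root (P1): max(-31, -22) = -22
At Root, P1 picks B (highest: -22).
At B, P2 picks G (lowest: -22).
At G, P1 picks t15 (highest: -22).
Terminal value -22.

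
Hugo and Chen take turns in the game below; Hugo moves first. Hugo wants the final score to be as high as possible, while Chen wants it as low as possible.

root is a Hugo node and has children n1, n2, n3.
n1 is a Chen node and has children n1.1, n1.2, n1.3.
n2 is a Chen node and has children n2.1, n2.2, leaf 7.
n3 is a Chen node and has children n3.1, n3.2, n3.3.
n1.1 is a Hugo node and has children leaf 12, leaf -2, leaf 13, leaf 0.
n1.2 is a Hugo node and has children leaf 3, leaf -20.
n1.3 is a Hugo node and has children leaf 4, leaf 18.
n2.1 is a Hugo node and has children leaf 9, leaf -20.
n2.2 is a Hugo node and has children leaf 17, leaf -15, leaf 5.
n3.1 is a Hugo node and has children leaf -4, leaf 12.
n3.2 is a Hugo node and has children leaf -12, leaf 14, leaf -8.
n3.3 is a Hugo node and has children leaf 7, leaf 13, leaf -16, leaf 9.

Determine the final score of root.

12

n1.1 (Hugo): max(12, -2, 13, 0) = 13
n1.2 (Hugo): max(3, -20) = 3
n1.3 (Hugo): max(4, 18) = 18
n1 (Chen): min(13, 3, 18) = 3
n2.1 (Hugo): max(9, -20) = 9
n2.2 (Hugo): max(17, -15, 5) = 17
n2 (Chen): min(9, 17, 7) = 7
n3.1 (Hugo): max(-4, 12) = 12
n3.2 (Hugo): max(-12, 14, -8) = 14
n3.3 (Hugo): max(7, 13, -16, 9) = 13
n3 (Chen): min(12, 14, 13) = 12
root (Hugo): max(3, 7, 12) = 12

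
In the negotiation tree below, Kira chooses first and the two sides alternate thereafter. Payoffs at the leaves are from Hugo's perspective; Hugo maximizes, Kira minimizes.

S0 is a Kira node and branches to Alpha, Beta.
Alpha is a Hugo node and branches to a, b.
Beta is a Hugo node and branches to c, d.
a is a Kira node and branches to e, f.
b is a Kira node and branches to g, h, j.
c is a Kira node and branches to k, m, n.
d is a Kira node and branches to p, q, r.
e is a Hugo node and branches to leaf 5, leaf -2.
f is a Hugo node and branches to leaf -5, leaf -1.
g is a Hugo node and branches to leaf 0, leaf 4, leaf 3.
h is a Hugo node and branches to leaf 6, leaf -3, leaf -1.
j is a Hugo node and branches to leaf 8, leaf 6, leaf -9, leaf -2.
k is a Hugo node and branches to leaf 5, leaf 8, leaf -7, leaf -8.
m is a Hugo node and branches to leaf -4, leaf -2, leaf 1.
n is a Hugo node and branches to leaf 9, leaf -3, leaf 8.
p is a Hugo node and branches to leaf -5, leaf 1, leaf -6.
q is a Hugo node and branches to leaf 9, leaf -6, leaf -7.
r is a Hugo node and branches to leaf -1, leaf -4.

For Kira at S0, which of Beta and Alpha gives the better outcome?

Beta

k (Hugo): max(5, 8, -7, -8) = 8
m (Hugo): max(-4, -2, 1) = 1
n (Hugo): max(9, -3, 8) = 9
c (Kira): min(8, 1, 9) = 1
p (Hugo): max(-5, 1, -6) = 1
q (Hugo): max(9, -6, -7) = 9
r (Hugo): max(-1, -4) = -1
d (Kira): min(1, 9, -1) = -1
Beta (Hugo): max(1, -1) = 1
e (Hugo): max(5, -2) = 5
f (Hugo): max(-5, -1) = -1
a (Kira): min(5, -1) = -1
g (Hugo): max(0, 4, 3) = 4
h (Hugo): max(6, -3, -1) = 6
j (Hugo): max(8, 6, -9, -2) = 8
b (Kira): min(4, 6, 8) = 4
Alpha (Hugo): max(-1, 4) = 4
Kira prefers the lower value; Beta=1, Alpha=4. Beta is better since 1 < 4.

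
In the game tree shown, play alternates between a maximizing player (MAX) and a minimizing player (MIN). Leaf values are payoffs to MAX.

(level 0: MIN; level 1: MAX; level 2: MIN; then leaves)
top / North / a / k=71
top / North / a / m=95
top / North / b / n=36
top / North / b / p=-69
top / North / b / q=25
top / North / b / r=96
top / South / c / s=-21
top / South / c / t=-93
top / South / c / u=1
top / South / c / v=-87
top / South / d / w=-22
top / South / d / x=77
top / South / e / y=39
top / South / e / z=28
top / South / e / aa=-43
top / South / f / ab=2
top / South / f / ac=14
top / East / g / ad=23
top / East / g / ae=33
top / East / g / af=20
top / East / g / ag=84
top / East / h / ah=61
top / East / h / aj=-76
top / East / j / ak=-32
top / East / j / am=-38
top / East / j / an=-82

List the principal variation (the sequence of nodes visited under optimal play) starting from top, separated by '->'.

a (MIN): min(71, 95) = 71
b (MIN): min(36, -69, 25, 96) = -69
North (MAX): max(71, -69) = 71
c (MIN): min(-21, -93, 1, -87) = -93
d (MIN): min(-22, 77) = -22
e (MIN): min(39, 28, -43) = -43
f (MIN): min(2, 14) = 2
South (MAX): max(-93, -22, -43, 2) = 2
g (MIN): min(23, 33, 20, 84) = 20
h (MIN): min(61, -76) = -76
j (MIN): min(-32, -38, -82) = -82
East (MAX): max(20, -76, -82) = 20
top (MIN): min(71, 2, 20) = 2
At top, MIN picks South (lowest: 2).
At South, MAX picks f (highest: 2).
At f, MIN picks ab (lowest: 2).
Terminal value 2.

top -> South -> f -> ab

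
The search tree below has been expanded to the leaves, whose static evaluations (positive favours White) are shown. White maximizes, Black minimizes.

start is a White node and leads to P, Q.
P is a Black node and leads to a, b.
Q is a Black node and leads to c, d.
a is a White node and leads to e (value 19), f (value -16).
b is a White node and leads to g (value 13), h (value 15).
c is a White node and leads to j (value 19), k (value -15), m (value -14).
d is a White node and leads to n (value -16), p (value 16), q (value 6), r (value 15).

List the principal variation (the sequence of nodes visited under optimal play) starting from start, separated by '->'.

start -> Q -> d -> p

a (White): max(19, -16) = 19
b (White): max(13, 15) = 15
P (Black): min(19, 15) = 15
c (White): max(19, -15, -14) = 19
d (White): max(-16, 16, 6, 15) = 16
Q (Black): min(19, 16) = 16
start (White): max(15, 16) = 16
At start, White picks Q (highest: 16).
At Q, Black picks d (lowest: 16).
At d, White picks p (highest: 16).
Terminal value 16.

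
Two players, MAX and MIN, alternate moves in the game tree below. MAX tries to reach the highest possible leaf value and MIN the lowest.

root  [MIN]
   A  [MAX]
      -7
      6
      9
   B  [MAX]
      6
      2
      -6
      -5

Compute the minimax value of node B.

B (MAX): max(6, 2, -6, -5) = 6

6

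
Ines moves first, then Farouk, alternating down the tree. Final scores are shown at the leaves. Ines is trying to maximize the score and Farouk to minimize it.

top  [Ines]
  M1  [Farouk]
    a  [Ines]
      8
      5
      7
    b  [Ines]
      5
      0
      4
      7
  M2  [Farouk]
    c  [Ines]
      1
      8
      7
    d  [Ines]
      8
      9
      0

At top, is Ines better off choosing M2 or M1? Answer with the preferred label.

M2

c (Ines): max(1, 8, 7) = 8
d (Ines): max(8, 9, 0) = 9
M2 (Farouk): min(8, 9) = 8
a (Ines): max(8, 5, 7) = 8
b (Ines): max(5, 0, 4, 7) = 7
M1 (Farouk): min(8, 7) = 7
Ines prefers the higher value; M2=8, M1=7. M2 is better since 8 > 7.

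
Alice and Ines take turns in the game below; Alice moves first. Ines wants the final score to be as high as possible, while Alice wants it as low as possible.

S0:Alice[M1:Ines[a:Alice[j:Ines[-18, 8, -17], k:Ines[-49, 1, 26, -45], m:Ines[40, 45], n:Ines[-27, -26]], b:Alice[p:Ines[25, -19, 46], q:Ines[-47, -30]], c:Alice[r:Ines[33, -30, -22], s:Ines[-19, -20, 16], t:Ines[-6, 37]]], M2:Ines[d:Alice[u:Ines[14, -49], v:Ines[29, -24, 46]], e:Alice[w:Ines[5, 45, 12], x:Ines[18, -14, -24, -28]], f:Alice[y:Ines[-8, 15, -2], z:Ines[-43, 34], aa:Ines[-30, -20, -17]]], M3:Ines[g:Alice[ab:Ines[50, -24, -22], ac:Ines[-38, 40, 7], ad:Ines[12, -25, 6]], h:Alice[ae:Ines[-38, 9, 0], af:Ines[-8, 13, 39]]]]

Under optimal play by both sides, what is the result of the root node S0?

12

j (Ines): max(-18, 8, -17) = 8
k (Ines): max(-49, 1, 26, -45) = 26
m (Ines): max(40, 45) = 45
n (Ines): max(-27, -26) = -26
a (Alice): min(8, 26, 45, -26) = -26
p (Ines): max(25, -19, 46) = 46
q (Ines): max(-47, -30) = -30
b (Alice): min(46, -30) = -30
r (Ines): max(33, -30, -22) = 33
s (Ines): max(-19, -20, 16) = 16
t (Ines): max(-6, 37) = 37
c (Alice): min(33, 16, 37) = 16
M1 (Ines): max(-26, -30, 16) = 16
u (Ines): max(14, -49) = 14
v (Ines): max(29, -24, 46) = 46
d (Alice): min(14, 46) = 14
w (Ines): max(5, 45, 12) = 45
x (Ines): max(18, -14, -24, -28) = 18
e (Alice): min(45, 18) = 18
y (Ines): max(-8, 15, -2) = 15
z (Ines): max(-43, 34) = 34
aa (Ines): max(-30, -20, -17) = -17
f (Alice): min(15, 34, -17) = -17
M2 (Ines): max(14, 18, -17) = 18
ab (Ines): max(50, -24, -22) = 50
ac (Ines): max(-38, 40, 7) = 40
ad (Ines): max(12, -25, 6) = 12
g (Alice): min(50, 40, 12) = 12
ae (Ines): max(-38, 9, 0) = 9
af (Ines): max(-8, 13, 39) = 39
h (Alice): min(9, 39) = 9
M3 (Ines): max(12, 9) = 12
S0 (Alice): min(16, 18, 12) = 12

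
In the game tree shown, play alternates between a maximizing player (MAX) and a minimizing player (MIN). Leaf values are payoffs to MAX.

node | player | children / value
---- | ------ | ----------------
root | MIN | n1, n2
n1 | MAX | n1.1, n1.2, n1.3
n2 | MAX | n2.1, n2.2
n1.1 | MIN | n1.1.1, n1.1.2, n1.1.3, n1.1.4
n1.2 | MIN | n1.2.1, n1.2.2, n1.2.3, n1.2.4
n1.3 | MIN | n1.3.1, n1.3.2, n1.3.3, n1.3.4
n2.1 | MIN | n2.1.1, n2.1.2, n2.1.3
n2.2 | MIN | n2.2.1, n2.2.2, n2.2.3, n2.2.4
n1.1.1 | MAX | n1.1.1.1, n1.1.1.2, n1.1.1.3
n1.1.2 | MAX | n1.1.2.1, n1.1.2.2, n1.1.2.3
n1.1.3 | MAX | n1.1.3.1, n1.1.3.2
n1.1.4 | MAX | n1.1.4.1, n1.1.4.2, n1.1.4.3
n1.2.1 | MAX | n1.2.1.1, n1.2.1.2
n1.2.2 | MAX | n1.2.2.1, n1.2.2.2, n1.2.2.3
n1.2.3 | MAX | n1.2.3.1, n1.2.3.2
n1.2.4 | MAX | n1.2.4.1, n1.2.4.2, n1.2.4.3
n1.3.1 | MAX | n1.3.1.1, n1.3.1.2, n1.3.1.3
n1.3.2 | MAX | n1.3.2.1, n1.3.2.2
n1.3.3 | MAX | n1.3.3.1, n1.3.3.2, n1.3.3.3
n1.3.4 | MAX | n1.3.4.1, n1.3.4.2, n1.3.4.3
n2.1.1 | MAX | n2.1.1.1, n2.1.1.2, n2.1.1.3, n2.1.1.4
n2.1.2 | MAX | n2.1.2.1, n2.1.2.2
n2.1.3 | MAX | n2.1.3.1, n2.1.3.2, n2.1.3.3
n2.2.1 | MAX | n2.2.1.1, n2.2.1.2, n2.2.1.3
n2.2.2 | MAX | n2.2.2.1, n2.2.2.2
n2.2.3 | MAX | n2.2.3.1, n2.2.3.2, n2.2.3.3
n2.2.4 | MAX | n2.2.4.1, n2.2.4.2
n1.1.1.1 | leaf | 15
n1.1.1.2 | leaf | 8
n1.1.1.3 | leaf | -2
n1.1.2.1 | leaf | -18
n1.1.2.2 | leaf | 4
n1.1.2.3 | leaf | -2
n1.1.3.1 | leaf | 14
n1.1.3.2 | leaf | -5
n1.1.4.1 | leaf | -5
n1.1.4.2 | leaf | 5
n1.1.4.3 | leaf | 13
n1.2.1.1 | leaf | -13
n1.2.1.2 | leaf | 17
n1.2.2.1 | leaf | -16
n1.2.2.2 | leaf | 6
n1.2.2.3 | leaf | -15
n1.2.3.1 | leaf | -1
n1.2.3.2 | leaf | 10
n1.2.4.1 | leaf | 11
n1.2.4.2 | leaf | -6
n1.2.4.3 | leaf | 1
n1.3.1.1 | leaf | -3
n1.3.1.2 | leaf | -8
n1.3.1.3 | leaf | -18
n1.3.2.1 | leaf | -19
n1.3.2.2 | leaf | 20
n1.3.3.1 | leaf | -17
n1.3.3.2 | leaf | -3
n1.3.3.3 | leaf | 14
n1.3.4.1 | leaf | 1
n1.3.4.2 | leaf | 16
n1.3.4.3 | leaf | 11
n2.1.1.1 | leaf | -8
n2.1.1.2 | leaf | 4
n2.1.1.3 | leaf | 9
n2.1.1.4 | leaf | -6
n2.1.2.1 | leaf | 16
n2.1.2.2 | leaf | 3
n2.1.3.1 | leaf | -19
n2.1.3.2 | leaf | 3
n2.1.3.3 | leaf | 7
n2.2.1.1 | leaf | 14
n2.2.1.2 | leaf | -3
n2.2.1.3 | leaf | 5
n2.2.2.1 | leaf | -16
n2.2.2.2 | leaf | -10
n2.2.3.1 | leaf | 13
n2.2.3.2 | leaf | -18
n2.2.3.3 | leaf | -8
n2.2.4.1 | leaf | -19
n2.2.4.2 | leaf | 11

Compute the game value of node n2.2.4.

n2.2.4 (MAX): max(-19, 11) = 11

11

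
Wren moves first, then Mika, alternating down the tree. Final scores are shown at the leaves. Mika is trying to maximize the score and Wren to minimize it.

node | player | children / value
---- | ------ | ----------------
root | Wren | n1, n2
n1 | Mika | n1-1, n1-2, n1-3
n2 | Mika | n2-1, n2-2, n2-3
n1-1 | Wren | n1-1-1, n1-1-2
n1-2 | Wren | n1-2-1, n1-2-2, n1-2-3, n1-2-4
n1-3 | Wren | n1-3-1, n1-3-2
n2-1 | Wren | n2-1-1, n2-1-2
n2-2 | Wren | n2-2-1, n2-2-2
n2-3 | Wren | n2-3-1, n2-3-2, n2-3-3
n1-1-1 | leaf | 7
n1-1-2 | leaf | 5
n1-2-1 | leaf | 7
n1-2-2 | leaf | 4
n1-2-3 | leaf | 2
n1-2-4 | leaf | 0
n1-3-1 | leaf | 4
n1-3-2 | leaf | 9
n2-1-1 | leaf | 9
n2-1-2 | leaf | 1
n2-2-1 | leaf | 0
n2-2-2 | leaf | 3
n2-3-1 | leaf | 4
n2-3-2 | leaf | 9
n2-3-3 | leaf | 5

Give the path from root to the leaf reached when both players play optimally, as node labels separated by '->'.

n1-1 (Wren): min(7, 5) = 5
n1-2 (Wren): min(7, 4, 2, 0) = 0
n1-3 (Wren): min(4, 9) = 4
n1 (Mika): max(5, 0, 4) = 5
n2-1 (Wren): min(9, 1) = 1
n2-2 (Wren): min(0, 3) = 0
n2-3 (Wren): min(4, 9, 5) = 4
n2 (Mika): max(1, 0, 4) = 4
root (Wren): min(5, 4) = 4
At root, Wren picks n2 (lowest: 4).
At n2, Mika picks n2-3 (highest: 4).
At n2-3, Wren picks n2-3-1 (lowest: 4).
Terminal value 4.

root -> n2 -> n2-3 -> n2-3-1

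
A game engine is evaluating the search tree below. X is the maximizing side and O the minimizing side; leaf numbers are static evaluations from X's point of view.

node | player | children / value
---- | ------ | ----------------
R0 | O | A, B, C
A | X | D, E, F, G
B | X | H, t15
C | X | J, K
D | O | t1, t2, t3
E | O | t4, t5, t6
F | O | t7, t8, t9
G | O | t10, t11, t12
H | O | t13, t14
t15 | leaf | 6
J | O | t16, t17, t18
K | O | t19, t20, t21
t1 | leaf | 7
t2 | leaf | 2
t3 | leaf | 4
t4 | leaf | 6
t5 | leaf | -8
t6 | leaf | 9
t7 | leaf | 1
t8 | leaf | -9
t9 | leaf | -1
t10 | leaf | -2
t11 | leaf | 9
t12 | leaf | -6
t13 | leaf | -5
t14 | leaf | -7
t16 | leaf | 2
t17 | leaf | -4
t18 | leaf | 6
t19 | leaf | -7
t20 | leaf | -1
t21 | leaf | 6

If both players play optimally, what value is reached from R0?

-4

D (O): min(7, 2, 4) = 2
E (O): min(6, -8, 9) = -8
F (O): min(1, -9, -1) = -9
G (O): min(-2, 9, -6) = -6
A (X): max(2, -8, -9, -6) = 2
H (O): min(-5, -7) = -7
B (X): max(-7, 6) = 6
J (O): min(2, -4, 6) = -4
K (O): min(-7, -1, 6) = -7
C (X): max(-4, -7) = -4
R0 (O): min(2, 6, -4) = -4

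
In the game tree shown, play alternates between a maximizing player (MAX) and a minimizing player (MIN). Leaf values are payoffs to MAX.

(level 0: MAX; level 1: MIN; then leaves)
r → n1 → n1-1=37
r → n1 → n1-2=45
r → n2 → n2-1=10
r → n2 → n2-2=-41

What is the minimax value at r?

n1 (MIN): min(37, 45) = 37
n2 (MIN): min(10, -41) = -41
r (MAX): max(37, -41) = 37

37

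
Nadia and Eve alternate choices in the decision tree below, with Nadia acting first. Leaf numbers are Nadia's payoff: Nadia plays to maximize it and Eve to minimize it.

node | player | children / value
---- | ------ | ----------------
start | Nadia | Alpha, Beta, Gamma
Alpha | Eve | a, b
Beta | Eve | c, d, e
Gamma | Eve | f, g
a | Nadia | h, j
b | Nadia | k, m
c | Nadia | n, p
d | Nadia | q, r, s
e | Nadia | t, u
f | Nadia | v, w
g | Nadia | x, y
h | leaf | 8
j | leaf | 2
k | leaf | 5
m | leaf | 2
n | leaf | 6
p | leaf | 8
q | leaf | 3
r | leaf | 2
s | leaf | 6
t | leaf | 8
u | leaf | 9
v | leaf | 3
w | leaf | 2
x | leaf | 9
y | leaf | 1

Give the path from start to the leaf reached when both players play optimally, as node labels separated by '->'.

start -> Beta -> d -> s

a (Nadia): max(8, 2) = 8
b (Nadia): max(5, 2) = 5
Alpha (Eve): min(8, 5) = 5
c (Nadia): max(6, 8) = 8
d (Nadia): max(3, 2, 6) = 6
e (Nadia): max(8, 9) = 9
Beta (Eve): min(8, 6, 9) = 6
f (Nadia): max(3, 2) = 3
g (Nadia): max(9, 1) = 9
Gamma (Eve): min(3, 9) = 3
start (Nadia): max(5, 6, 3) = 6
At start, Nadia picks Beta (highest: 6).
At Beta, Eve picks d (lowest: 6).
At d, Nadia picks s (highest: 6).
Terminal value 6.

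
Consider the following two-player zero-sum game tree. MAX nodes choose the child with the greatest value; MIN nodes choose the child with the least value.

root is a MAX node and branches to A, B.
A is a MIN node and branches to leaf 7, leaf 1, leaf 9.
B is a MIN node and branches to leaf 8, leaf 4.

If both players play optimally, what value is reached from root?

4

A (MIN): min(7, 1, 9) = 1
B (MIN): min(8, 4) = 4
root (MAX): max(1, 4) = 4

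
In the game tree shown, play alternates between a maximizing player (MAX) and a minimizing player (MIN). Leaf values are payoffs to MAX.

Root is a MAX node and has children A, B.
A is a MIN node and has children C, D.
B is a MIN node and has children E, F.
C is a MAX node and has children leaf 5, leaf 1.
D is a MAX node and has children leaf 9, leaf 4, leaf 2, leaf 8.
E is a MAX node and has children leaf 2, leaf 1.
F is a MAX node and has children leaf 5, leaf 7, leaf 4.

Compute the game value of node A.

C (MAX): max(5, 1) = 5
D (MAX): max(9, 4, 2, 8) = 9
A (MIN): min(5, 9) = 5

5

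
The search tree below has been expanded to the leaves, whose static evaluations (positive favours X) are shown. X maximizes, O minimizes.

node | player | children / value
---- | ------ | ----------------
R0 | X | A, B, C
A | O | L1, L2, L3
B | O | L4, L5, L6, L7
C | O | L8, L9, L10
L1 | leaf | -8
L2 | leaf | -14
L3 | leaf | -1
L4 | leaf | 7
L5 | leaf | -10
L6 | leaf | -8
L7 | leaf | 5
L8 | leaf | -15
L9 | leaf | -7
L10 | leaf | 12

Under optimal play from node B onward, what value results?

B (O): min(7, -10, -8, 5) = -10

-10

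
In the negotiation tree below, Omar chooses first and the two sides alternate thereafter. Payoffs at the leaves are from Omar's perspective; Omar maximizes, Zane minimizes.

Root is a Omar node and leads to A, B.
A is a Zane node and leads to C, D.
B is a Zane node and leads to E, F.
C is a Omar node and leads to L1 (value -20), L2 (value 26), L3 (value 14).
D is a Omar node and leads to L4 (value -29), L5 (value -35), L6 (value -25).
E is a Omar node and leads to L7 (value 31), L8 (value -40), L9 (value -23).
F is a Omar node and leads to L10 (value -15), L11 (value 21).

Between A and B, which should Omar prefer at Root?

C (Omar): max(-20, 26, 14) = 26
D (Omar): max(-29, -35, -25) = -25
A (Zane): min(26, -25) = -25
E (Omar): max(31, -40, -23) = 31
F (Omar): max(-15, 21) = 21
B (Zane): min(31, 21) = 21
Omar prefers the higher value; A=-25, B=21. B is better since 21 > -25.

B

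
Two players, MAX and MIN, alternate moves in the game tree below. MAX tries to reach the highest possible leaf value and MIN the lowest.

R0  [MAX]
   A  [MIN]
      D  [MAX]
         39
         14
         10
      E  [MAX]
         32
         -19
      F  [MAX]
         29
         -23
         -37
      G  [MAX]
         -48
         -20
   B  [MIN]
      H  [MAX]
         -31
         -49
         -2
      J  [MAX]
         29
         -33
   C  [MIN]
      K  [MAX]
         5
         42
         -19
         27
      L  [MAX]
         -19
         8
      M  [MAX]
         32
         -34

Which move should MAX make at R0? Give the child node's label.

C

D (MAX): max(39, 14, 10) = 39
E (MAX): max(32, -19) = 32
F (MAX): max(29, -23, -37) = 29
G (MAX): max(-48, -20) = -20
A (MIN): min(39, 32, 29, -20) = -20
H (MAX): max(-31, -49, -2) = -2
J (MAX): max(29, -33) = 29
B (MIN): min(-2, 29) = -2
K (MAX): max(5, 42, -19, 27) = 42
L (MAX): max(-19, 8) = 8
M (MAX): max(32, -34) = 32
C (MIN): min(42, 8, 32) = 8
R0 (MAX): max(-20, -2, 8) = 8
MAX at R0 wants the highest of {A=-20, B=-2, C=8}, so chooses C.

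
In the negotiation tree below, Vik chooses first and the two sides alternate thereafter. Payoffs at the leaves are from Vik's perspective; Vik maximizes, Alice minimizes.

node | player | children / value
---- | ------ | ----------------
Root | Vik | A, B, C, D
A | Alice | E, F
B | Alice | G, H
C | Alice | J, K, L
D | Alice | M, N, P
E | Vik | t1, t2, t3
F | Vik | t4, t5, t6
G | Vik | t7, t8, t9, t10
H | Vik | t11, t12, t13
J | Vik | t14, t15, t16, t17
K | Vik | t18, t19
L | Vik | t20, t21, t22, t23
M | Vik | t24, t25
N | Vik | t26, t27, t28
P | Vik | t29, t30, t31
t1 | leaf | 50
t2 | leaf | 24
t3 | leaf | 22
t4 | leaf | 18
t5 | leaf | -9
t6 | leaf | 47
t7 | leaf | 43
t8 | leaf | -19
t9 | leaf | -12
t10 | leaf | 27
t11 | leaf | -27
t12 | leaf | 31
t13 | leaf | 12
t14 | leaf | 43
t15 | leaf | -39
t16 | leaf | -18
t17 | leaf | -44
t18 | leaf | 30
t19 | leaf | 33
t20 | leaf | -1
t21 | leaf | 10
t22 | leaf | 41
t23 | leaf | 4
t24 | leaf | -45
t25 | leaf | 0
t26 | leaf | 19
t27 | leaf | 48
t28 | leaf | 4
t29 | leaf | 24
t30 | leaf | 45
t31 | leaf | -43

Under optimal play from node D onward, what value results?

M (Vik): max(-45, 0) = 0
N (Vik): max(19, 48, 4) = 48
P (Vik): max(24, 45, -43) = 45
D (Alice): min(0, 48, 45) = 0

0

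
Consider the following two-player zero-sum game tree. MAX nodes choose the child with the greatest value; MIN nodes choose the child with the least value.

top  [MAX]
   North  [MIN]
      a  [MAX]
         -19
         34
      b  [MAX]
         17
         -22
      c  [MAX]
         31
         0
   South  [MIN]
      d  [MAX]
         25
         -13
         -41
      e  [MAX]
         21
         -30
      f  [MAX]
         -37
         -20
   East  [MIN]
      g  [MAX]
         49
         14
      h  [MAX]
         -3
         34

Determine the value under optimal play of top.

a (MAX): max(-19, 34) = 34
b (MAX): max(17, -22) = 17
c (MAX): max(31, 0) = 31
North (MIN): min(34, 17, 31) = 17
d (MAX): max(25, -13, -41) = 25
e (MAX): max(21, -30) = 21
f (MAX): max(-37, -20) = -20
South (MIN): min(25, 21, -20) = -20
g (MAX): max(49, 14) = 49
h (MAX): max(-3, 34) = 34
East (MIN): min(49, 34) = 34
top (MAX): max(17, -20, 34) = 34

34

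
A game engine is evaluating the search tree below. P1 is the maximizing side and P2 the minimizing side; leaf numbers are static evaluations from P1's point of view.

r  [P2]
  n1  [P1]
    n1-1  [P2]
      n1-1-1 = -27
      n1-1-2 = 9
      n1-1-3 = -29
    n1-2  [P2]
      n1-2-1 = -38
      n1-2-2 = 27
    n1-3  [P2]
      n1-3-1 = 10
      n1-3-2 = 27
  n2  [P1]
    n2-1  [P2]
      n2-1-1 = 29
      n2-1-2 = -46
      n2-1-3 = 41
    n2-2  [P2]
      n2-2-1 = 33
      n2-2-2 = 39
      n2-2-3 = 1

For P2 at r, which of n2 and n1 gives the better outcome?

n2-1 (P2): min(29, -46, 41) = -46
n2-2 (P2): min(33, 39, 1) = 1
n2 (P1): max(-46, 1) = 1
n1-1 (P2): min(-27, 9, -29) = -29
n1-2 (P2): min(-38, 27) = -38
n1-3 (P2): min(10, 27) = 10
n1 (P1): max(-29, -38, 10) = 10
P2 prefers the lower value; n2=1, n1=10. n2 is better since 1 < 10.

n2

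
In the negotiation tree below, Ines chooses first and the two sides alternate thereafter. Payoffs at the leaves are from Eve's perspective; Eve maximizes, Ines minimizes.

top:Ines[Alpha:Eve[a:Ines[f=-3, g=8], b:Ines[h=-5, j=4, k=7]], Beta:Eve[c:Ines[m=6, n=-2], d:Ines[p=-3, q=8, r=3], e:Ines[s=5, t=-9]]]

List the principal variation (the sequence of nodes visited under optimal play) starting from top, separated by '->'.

top -> Alpha -> a -> f

a (Ines): min(-3, 8) = -3
b (Ines): min(-5, 4, 7) = -5
Alpha (Eve): max(-3, -5) = -3
c (Ines): min(6, -2) = -2
d (Ines): min(-3, 8, 3) = -3
e (Ines): min(5, -9) = -9
Beta (Eve): max(-2, -3, -9) = -2
top (Ines): min(-3, -2) = -3
At top, Ines picks Alpha (lowest: -3).
At Alpha, Eve picks a (highest: -3).
At a, Ines picks f (lowest: -3).
Terminal value -3.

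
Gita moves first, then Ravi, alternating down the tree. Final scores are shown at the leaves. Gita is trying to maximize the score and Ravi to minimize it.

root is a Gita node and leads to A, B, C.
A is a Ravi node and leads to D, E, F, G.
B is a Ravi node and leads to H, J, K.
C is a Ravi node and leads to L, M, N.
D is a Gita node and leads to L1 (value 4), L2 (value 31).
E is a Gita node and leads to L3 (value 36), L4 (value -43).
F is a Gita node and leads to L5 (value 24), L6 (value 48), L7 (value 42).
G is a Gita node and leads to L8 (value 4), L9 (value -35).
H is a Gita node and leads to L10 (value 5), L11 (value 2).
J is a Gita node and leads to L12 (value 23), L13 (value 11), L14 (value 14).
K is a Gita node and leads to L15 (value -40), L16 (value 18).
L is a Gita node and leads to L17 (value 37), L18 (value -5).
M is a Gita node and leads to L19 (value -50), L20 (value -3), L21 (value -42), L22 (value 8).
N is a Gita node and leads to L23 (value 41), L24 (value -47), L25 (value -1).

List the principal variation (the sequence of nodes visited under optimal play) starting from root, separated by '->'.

D (Gita): max(4, 31) = 31
E (Gita): max(36, -43) = 36
F (Gita): max(24, 48, 42) = 48
G (Gita): max(4, -35) = 4
A (Ravi): min(31, 36, 48, 4) = 4
H (Gita): max(5, 2) = 5
J (Gita): max(23, 11, 14) = 23
K (Gita): max(-40, 18) = 18
B (Ravi): min(5, 23, 18) = 5
L (Gita): max(37, -5) = 37
M (Gita): max(-50, -3, -42, 8) = 8
N (Gita): max(41, -47, -1) = 41
C (Ravi): min(37, 8, 41) = 8
root (Gita): max(4, 5, 8) = 8
At root, Gita picks C (highest: 8).
At C, Ravi picks M (lowest: 8).
At M, Gita picks L22 (highest: 8).
Terminal value 8.

root -> C -> M -> L22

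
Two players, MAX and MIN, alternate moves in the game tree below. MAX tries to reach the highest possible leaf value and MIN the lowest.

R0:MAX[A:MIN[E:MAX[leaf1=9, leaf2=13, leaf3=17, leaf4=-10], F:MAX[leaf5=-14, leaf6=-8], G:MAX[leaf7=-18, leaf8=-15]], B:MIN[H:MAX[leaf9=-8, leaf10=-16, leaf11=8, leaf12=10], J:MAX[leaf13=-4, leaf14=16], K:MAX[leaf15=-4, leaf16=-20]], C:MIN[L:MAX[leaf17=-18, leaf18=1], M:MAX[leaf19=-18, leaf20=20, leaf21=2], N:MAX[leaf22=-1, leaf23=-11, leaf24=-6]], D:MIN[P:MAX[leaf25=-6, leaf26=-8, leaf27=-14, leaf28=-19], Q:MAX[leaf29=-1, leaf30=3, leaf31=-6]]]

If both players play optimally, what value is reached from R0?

-1

E (MAX): max(9, 13, 17, -10) = 17
F (MAX): max(-14, -8) = -8
G (MAX): max(-18, -15) = -15
A (MIN): min(17, -8, -15) = -15
H (MAX): max(-8, -16, 8, 10) = 10
J (MAX): max(-4, 16) = 16
K (MAX): max(-4, -20) = -4
B (MIN): min(10, 16, -4) = -4
L (MAX): max(-18, 1) = 1
M (MAX): max(-18, 20, 2) = 20
N (MAX): max(-1, -11, -6) = -1
C (MIN): min(1, 20, -1) = -1
P (MAX): max(-6, -8, -14, -19) = -6
Q (MAX): max(-1, 3, -6) = 3
D (MIN): min(-6, 3) = -6
R0 (MAX): max(-15, -4, -1, -6) = -1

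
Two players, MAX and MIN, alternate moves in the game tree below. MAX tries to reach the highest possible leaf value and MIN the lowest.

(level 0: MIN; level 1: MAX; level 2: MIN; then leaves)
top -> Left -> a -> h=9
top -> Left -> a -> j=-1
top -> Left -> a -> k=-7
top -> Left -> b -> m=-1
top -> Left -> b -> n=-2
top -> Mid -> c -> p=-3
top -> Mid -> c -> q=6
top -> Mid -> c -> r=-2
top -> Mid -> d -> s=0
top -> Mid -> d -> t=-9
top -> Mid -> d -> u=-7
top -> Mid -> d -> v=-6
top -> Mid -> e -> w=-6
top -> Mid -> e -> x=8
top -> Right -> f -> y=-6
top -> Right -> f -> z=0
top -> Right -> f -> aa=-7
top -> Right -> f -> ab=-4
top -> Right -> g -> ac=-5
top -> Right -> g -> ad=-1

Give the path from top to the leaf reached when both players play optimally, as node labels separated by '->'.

top -> Right -> g -> ac

a (MIN): min(9, -1, -7) = -7
b (MIN): min(-1, -2) = -2
Left (MAX): max(-7, -2) = -2
c (MIN): min(-3, 6, -2) = -3
d (MIN): min(0, -9, -7, -6) = -9
e (MIN): min(-6, 8) = -6
Mid (MAX): max(-3, -9, -6) = -3
f (MIN): min(-6, 0, -7, -4) = -7
g (MIN): min(-5, -1) = -5
Right (MAX): max(-7, -5) = -5
top (MIN): min(-2, -3, -5) = -5
At top, MIN picks Right (lowest: -5).
At Right, MAX picks g (highest: -5).
At g, MIN picks ac (lowest: -5).
Terminal value -5.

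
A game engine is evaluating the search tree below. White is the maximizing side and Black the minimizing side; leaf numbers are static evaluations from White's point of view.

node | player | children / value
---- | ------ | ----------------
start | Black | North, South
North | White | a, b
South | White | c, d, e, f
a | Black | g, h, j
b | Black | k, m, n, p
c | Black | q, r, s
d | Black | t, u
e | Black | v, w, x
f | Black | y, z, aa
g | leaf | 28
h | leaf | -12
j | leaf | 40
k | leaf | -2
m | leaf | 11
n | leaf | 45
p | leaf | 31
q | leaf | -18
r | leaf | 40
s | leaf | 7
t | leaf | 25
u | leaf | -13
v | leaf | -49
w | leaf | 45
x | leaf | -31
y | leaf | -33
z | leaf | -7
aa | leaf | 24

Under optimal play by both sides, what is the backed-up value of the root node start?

-13

a (Black): min(28, -12, 40) = -12
b (Black): min(-2, 11, 45, 31) = -2
North (White): max(-12, -2) = -2
c (Black): min(-18, 40, 7) = -18
d (Black): min(25, -13) = -13
e (Black): min(-49, 45, -31) = -49
f (Black): min(-33, -7, 24) = -33
South (White): max(-18, -13, -49, -33) = -13
start (Black): min(-2, -13) = -13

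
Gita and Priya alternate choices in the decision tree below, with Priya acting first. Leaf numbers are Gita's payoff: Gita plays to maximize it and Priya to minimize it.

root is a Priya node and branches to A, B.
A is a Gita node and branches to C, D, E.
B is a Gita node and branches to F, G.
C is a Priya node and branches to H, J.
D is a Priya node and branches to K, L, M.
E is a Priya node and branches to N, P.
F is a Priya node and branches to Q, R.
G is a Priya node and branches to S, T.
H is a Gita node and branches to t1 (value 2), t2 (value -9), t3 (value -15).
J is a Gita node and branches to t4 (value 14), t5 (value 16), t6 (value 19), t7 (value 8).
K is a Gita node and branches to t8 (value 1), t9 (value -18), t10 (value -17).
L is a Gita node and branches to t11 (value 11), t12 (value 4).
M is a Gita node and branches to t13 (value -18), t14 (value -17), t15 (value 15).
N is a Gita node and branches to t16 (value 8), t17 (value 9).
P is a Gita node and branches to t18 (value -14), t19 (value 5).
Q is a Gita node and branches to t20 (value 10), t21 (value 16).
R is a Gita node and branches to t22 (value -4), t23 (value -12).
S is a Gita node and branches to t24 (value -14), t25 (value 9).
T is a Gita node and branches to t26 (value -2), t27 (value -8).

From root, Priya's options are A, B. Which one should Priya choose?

B

H (Gita): max(2, -9, -15) = 2
J (Gita): max(14, 16, 19, 8) = 19
C (Priya): min(2, 19) = 2
K (Gita): max(1, -18, -17) = 1
L (Gita): max(11, 4) = 11
M (Gita): max(-18, -17, 15) = 15
D (Priya): min(1, 11, 15) = 1
N (Gita): max(8, 9) = 9
P (Gita): max(-14, 5) = 5
E (Priya): min(9, 5) = 5
A (Gita): max(2, 1, 5) = 5
Q (Gita): max(10, 16) = 16
R (Gita): max(-4, -12) = -4
F (Priya): min(16, -4) = -4
S (Gita): max(-14, 9) = 9
T (Gita): max(-2, -8) = -2
G (Priya): min(9, -2) = -2
B (Gita): max(-4, -2) = -2
root (Priya): min(5, -2) = -2
Priya at root wants the lowest of {A=5, B=-2}, so chooses B.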